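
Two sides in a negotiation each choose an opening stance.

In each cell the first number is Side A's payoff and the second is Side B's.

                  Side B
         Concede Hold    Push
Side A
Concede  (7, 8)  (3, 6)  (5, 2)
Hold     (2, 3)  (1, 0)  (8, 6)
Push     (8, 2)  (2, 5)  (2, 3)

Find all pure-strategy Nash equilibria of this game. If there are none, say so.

(Hold, Push)

Side A against Concede: payoffs 7, 2, 8 → best response Push.
Side A against Hold: payoffs 3, 1, 2 → best response Concede.
Side A against Push: payoffs 5, 8, 2 → best response Hold.
Side B against Concede: payoffs 8, 6, 2 → best response Concede.
Side B against Hold: payoffs 3, 0, 6 → best response Push.
Side B against Push: payoffs 2, 5, 3 → best response Hold.
Mutual best responses: (Hold, Push).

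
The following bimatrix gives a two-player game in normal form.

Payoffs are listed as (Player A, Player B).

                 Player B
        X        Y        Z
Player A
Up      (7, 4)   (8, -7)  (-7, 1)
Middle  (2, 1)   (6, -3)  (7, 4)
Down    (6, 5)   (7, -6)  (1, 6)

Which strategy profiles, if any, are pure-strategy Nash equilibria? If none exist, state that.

Check each profile: it is a Nash equilibrium iff no player can strictly gain by switching unilaterally.
(Up, X): Player A gets 7, best alternative 6; Player B gets 4, best alternative 1. No profitable deviation — NE.
(Up, Y): Player B can switch to X (-7 → 4). Not NE.
(Up, Z): Player A can switch to Middle (-7 → 7). Not NE.
(Middle, X): Player A can switch to Up (2 → 7). Not NE.
(Middle, Y): Player A can switch to Up (6 → 8). Not NE.
(Middle, Z): Player A gets 7, best alternative 1; Player B gets 4, best alternative 1. No profitable deviation — NE.
(Down, X): Player A can switch to Up (6 → 7). Not NE.
(Down, Y): Player A can switch to Up (7 → 8). Not NE.
(Down, Z): Player A can switch to Middle (1 → 7). Not NE.

Pure-strategy Nash equilibria: (Up, X) and (Middle, Z)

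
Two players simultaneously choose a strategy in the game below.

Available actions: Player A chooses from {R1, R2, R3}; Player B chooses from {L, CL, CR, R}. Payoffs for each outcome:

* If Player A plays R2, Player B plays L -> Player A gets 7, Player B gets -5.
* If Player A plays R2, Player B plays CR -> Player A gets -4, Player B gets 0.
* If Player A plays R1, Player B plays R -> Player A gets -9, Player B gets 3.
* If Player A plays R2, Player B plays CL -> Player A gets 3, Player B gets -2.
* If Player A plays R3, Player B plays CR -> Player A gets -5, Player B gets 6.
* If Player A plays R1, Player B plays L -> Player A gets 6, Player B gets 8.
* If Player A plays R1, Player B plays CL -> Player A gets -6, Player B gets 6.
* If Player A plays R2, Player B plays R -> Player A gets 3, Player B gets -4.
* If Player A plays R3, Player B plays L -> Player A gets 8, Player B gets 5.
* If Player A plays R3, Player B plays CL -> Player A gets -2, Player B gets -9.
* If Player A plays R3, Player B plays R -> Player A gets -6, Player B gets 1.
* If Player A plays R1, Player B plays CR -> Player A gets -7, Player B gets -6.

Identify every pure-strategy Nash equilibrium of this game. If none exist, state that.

(R2, CR)

Player A against L: payoffs 6, 7, 8 → best response R3.
Player A against CL: payoffs -6, 3, -2 → best response R2.
Player A against CR: payoffs -7, -4, -5 → best response R2.
Player A against R: payoffs -9, 3, -6 → best response R2.
Player B against R1: payoffs 8, 6, -6, 3 → best response L.
Player B against R2: payoffs -5, -2, 0, -4 → best response CR.
Player B against R3: payoffs 5, -9, 6, 1 → best response CR.
Mutual best responses: (R2, CR).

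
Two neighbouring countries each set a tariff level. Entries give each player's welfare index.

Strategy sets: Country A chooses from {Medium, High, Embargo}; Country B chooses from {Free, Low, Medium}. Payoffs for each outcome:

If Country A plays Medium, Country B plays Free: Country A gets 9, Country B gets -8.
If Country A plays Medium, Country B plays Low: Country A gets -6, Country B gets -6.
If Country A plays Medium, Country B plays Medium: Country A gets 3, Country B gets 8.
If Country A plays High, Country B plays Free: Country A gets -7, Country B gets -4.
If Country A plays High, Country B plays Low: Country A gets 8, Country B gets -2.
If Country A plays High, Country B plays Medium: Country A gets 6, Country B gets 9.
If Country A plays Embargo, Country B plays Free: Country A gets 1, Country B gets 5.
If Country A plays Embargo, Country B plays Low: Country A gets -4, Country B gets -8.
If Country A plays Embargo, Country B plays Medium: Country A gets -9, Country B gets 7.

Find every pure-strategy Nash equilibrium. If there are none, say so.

(Medium, Free): Country B can switch to Low (-8 → -6). Not NE.
(Medium, Low): Country A can switch to High (-6 → 8). Not NE.
(Medium, Medium): Country A can switch to High (3 → 6). Not NE.
(High, Free): Country A can switch to Medium (-7 → 9). Not NE.
(High, Low): Country B can switch to Medium (-2 → 9). Not NE.
(High, Medium): Country A gets 6, best alternative 3; Country B gets 9, best alternative -2. No profitable deviation — NE.
(Embargo, Free): Country A can switch to Medium (1 → 9). Not NE.
(Embargo, Low): Country A can switch to High (-4 → 8). Not NE.
(Embargo, Medium): Country A can switch to Medium (-9 → 3). Not NE.

(High, Medium)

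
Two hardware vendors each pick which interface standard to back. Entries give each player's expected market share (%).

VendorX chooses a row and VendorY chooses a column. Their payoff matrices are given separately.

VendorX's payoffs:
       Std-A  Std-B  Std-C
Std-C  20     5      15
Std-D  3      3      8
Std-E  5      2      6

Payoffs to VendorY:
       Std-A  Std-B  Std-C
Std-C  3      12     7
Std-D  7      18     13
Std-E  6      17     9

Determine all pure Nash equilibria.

The unique pure-strategy Nash equilibrium is (Std-C, Std-B).

VendorX against Std-A: payoffs 20, 3, 5 → best response Std-C.
VendorX against Std-B: payoffs 5, 3, 2 → best response Std-C.
VendorX against Std-C: payoffs 15, 8, 6 → best response Std-C.
VendorY against Std-C: payoffs 3, 12, 7 → best response Std-B.
VendorY against Std-D: payoffs 7, 18, 13 → best response Std-B.
VendorY against Std-E: payoffs 6, 17, 9 → best response Std-B.
Mutual best responses: (Std-C, Std-B).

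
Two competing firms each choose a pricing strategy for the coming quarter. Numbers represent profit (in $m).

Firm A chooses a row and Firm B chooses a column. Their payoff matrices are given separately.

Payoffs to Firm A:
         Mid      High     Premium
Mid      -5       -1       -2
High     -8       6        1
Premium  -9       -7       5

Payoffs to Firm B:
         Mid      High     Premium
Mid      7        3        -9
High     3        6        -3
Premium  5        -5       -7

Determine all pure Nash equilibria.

Pure-strategy Nash equilibria: (Mid, Mid); (High, High)

For each player, find the best response to each opponent profile; mutual best responses are the pure NE.
Firm A against Mid: payoffs -5, -8, -9 → best response Mid.
Firm A against High: payoffs -1, 6, -7 → best response High.
Firm A against Premium: payoffs -2, 1, 5 → best response Premium.
Firm B against Mid: payoffs 7, 3, -9 → best response Mid.
Firm B against High: payoffs 3, 6, -3 → best response High.
Firm B against Premium: payoffs 5, -5, -7 → best response Mid.
Mutual best responses: (Mid, Mid); (High, High).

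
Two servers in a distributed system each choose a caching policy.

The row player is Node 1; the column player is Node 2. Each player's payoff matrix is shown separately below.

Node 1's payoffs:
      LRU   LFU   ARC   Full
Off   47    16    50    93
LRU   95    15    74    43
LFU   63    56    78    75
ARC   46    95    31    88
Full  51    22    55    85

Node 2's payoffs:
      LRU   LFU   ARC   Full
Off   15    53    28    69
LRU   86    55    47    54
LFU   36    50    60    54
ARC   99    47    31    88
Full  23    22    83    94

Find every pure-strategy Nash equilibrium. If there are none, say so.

Pure-strategy Nash equilibria: (Off, Full) and (LRU, LRU) and (LFU, ARC)

(Off, LRU): Node 1 can switch to LRU (47 → 95). Not NE.
(Off, LFU): Node 1 can switch to LFU (16 → 56). Not NE.
(Off, ARC): Node 1 can switch to LRU (50 → 74). Not NE.
(Off, Full): Node 1 gets 93, best alternative 88; Node 2 gets 69, best alternative 53. No profitable deviation — NE.
(LRU, LRU): Node 1 gets 95, best alternative 63; Node 2 gets 86, best alternative 55. No profitable deviation — NE.
(LRU, LFU): Node 1 can switch to Off (15 → 16). Not NE.
(LRU, ARC): Node 1 can switch to LFU (74 → 78). Not NE.
(LRU, Full): Node 1 can switch to Off (43 → 93). Not NE.
(LFU, LRU): Node 1 can switch to LRU (63 → 95). Not NE.
(LFU, LFU): Node 1 can switch to ARC (56 → 95). Not NE.
(LFU, ARC): Node 1 gets 78, best alternative 74; Node 2 gets 60, best alternative 54. No profitable deviation — NE.
(The remaining 9 profiles each have a profitable deviation by the same check.)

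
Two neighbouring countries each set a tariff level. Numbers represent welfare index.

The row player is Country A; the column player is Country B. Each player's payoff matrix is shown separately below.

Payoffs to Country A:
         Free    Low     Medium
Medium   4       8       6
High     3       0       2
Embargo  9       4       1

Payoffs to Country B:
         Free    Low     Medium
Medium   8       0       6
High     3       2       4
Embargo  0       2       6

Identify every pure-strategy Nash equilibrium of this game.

none

Country A against Free: payoffs 4, 3, 9 → best response Embargo.
Country A against Low: payoffs 8, 0, 4 → best response Medium.
Country A against Medium: payoffs 6, 2, 1 → best response Medium.
Country B against Medium: payoffs 8, 0, 6 → best response Free.
Country B against High: payoffs 3, 2, 4 → best response Medium.
Country B against Embargo: payoffs 0, 2, 6 → best response Medium.
No profile is a mutual best response for all players.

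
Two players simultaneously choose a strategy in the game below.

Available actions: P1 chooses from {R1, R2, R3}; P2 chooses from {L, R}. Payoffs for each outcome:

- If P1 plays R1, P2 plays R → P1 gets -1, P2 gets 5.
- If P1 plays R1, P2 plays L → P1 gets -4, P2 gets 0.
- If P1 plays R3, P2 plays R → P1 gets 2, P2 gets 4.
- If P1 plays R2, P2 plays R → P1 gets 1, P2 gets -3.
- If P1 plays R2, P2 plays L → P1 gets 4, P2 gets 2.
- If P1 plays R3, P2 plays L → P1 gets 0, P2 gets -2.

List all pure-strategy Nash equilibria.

(R1, L): P1 can switch to R2 (-4 → 4). Not NE.
(R1, R): P1 can switch to R2 (-1 → 1). Not NE.
(R2, L): P1 gets 4, best alternative 0; P2 gets 2, best alternative -3. No profitable deviation — NE.
(R2, R): P1 can switch to R3 (1 → 2). Not NE.
(R3, L): P1 can switch to R2 (0 → 4). Not NE.
(R3, R): P1 gets 2, best alternative 1; P2 gets 4, best alternative -2. No profitable deviation — NE.

Pure-strategy Nash equilibria: (R2, L), (R3, R)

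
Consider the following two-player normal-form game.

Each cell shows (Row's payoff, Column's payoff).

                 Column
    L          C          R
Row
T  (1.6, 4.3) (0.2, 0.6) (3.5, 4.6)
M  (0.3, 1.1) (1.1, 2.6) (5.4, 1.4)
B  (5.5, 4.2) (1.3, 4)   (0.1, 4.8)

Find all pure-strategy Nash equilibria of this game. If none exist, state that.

Mark each player's best response to every combination of opponents' strategies; a profile where every player is best-responding is a pure Nash equilibrium.
Row against L: payoffs 1.6, 0.3, 5.5 → best response B.
Row against C: payoffs 0.2, 1.1, 1.3 → best response B.
Row against R: payoffs 3.5, 5.4, 0.1 → best response M.
Column against T: payoffs 4.3, 0.6, 4.6 → best response R.
Column against M: payoffs 1.1, 2.6, 1.4 → best response C.
Column against B: payoffs 4.2, 4, 4.8 → best response R.
No profile is a mutual best response for all players.

No pure-strategy Nash equilibrium.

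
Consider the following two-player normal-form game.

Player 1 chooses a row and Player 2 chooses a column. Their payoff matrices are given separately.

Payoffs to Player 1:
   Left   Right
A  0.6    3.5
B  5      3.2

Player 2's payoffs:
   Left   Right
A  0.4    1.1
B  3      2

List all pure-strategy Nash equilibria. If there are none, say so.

Pure-strategy Nash equilibria: (A, Right); (B, Left)

Player 1 against Left: payoffs 0.6, 5 → best response B.
Player 1 against Right: payoffs 3.5, 3.2 → best response A.
Player 2 against A: payoffs 0.4, 1.1 → best response Right.
Player 2 against B: payoffs 3, 2 → best response Left.
Mutual best responses: (A, Right); (B, Left).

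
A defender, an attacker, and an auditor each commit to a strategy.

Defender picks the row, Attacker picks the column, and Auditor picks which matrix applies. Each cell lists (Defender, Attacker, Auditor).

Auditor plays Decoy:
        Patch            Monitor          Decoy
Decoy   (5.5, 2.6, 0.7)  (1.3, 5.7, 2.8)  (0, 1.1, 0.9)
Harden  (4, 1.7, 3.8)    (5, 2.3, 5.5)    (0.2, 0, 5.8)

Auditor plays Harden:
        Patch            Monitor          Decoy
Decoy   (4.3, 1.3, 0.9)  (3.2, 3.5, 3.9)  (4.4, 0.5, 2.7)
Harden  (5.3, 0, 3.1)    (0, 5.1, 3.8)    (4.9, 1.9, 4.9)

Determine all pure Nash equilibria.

The pure Nash equilibria are (Decoy, Monitor, Harden) and (Harden, Monitor, Decoy).

(Decoy, Patch, Decoy): Attacker can switch to Monitor (2.6 → 5.7). Not NE.
(Decoy, Patch, Harden): Defender can switch to Harden (4.3 → 5.3). Not NE.
(Decoy, Monitor, Decoy): Defender can switch to Harden (1.3 → 5). Not NE.
(Decoy, Monitor, Harden): Defender gets 3.2, best alternative 0; Attacker gets 3.5, best alternative 1.3; Auditor gets 3.9, best alternative 2.8. No profitable deviation — NE.
(Decoy, Decoy, Decoy): Defender can switch to Harden (0 → 0.2). Not NE.
(Decoy, Decoy, Harden): Defender can switch to Harden (4.4 → 4.9). Not NE.
(Harden, Patch, Decoy): Defender can switch to Decoy (4 → 5.5). Not NE.
(Harden, Patch, Harden): Attacker can switch to Monitor (0 → 5.1). Not NE.
(Harden, Monitor, Decoy): Defender gets 5, best alternative 1.3; Attacker gets 2.3, best alternative 1.7; Auditor gets 5.5, best alternative 3.8. No profitable deviation — NE.
(Harden, Monitor, Harden): Defender can switch to Decoy (0 → 3.2). Not NE.
(The remaining 2 profiles each have a profitable deviation by the same check.)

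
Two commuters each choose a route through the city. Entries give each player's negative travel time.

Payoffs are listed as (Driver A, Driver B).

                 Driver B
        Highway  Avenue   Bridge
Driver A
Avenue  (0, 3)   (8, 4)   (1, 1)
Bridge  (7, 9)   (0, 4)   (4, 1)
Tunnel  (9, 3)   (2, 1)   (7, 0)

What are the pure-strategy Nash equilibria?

Mark each player's best response to every combination of opponents' strategies; a profile where every player is best-responding is a pure Nash equilibrium.
Driver A against Highway: payoffs 0, 7, 9 → best response Tunnel.
Driver A against Avenue: payoffs 8, 0, 2 → best response Avenue.
Driver A against Bridge: payoffs 1, 4, 7 → best response Tunnel.
Driver B against Avenue: payoffs 3, 4, 1 → best response Avenue.
Driver B against Bridge: payoffs 9, 4, 1 → best response Highway.
Driver B against Tunnel: payoffs 3, 1, 0 → best response Highway.
Mutual best responses: (Avenue, Avenue); (Tunnel, Highway).

Pure-strategy Nash equilibria: (Avenue, Avenue); (Tunnel, Highway)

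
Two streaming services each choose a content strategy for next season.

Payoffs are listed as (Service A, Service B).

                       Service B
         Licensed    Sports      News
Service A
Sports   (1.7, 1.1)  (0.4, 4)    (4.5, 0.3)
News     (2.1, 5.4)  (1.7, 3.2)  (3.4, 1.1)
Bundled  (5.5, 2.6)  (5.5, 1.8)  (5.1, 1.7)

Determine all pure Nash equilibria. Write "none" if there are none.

Pure NE: (Bundled, Licensed)

Service A against Licensed: payoffs 1.7, 2.1, 5.5 → best response Bundled.
Service A against Sports: payoffs 0.4, 1.7, 5.5 → best response Bundled.
Service A against News: payoffs 4.5, 3.4, 5.1 → best response Bundled.
Service B against Sports: payoffs 1.1, 4, 0.3 → best response Sports.
Service B against News: payoffs 5.4, 3.2, 1.1 → best response Licensed.
Service B against Bundled: payoffs 2.6, 1.8, 1.7 → best response Licensed.
Mutual best responses: (Bundled, Licensed).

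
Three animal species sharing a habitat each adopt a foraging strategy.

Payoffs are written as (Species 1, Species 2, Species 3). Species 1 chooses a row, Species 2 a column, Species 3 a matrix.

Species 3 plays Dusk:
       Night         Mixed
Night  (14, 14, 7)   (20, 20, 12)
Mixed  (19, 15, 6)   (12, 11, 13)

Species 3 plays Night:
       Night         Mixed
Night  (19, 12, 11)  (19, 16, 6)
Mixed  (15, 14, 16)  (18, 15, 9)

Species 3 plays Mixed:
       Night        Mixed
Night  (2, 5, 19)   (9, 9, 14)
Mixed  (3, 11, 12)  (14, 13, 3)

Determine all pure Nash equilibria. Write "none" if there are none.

Species 1 against (Night, Dusk): payoffs 14, 19 → best response Mixed.
Species 1 against (Night, Night): payoffs 19, 15 → best response Night.
Species 1 against (Night, Mixed): payoffs 2, 3 → best response Mixed.
Species 1 against (Mixed, Dusk): payoffs 20, 12 → best response Night.
Species 1 against (Mixed, Night): payoffs 19, 18 → best response Night.
Species 1 against (Mixed, Mixed): payoffs 9, 14 → best response Mixed.
Species 2 against (Night, Dusk): payoffs 14, 20 → best response Mixed.
Species 2 against (Night, Night): payoffs 12, 16 → best response Mixed.
Species 2 against (Night, Mixed): payoffs 5, 9 → best response Mixed.
Species 2 against (Mixed, Dusk): payoffs 15, 11 → best response Night.
Species 2 against (Mixed, Night): payoffs 14, 15 → best response Mixed.
Species 2 against (Mixed, Mixed): payoffs 11, 13 → best response Mixed.
Species 3 against (Night, Night): payoffs 7, 11, 19 → best response Mixed.
Species 3 against (Night, Mixed): payoffs 12, 6, 14 → best response Mixed.
Species 3 against (Mixed, Night): payoffs 6, 16, 12 → best response Night.
Species 3 against (Mixed, Mixed): payoffs 13, 9, 3 → best response Dusk.
No profile is a mutual best response for all players.

No pure-strategy Nash equilibrium.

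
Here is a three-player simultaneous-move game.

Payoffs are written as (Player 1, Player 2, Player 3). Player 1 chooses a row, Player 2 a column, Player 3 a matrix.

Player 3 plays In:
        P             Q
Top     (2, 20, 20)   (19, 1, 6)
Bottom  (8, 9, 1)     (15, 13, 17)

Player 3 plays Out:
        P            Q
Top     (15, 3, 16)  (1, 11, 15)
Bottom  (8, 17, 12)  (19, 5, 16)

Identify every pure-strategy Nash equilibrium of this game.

Player 1 against (P, In): payoffs 2, 8 → best response Bottom.
Player 1 against (P, Out): payoffs 15, 8 → best response Top.
Player 1 against (Q, In): payoffs 19, 15 → best response Top.
Player 1 against (Q, Out): payoffs 1, 19 → best response Bottom.
Player 2 against (Top, In): payoffs 20, 1 → best response P.
Player 2 against (Top, Out): payoffs 3, 11 → best response Q.
Player 2 against (Bottom, In): payoffs 9, 13 → best response Q.
Player 2 against (Bottom, Out): payoffs 17, 5 → best response P.
Player 3 against (Top, P): payoffs 20, 16 → best response In.
Player 3 against (Top, Q): payoffs 6, 15 → best response Out.
Player 3 against (Bottom, P): payoffs 1, 12 → best response Out.
Player 3 against (Bottom, Q): payoffs 17, 16 → best response In.
No profile is a mutual best response for all players.

There is no pure-strategy Nash equilibrium.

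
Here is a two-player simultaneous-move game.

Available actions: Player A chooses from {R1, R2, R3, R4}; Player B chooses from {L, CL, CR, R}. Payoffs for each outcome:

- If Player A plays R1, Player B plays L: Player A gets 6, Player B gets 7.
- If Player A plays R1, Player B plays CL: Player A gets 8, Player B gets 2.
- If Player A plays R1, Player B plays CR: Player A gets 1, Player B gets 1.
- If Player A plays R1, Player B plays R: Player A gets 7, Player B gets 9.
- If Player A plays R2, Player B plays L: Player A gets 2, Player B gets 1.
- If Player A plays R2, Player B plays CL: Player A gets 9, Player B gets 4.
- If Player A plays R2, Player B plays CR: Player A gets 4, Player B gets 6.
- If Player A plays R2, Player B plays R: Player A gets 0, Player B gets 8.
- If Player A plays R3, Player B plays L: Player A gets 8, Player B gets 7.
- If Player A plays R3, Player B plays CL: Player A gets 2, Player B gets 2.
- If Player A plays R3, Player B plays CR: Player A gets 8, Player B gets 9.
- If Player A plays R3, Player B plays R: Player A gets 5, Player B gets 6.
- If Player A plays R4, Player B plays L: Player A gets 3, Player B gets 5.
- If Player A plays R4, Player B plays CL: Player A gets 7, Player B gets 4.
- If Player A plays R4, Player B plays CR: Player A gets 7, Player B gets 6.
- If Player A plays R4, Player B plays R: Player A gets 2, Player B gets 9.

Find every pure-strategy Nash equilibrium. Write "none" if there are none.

(R1, L): Player A can switch to R3 (6 → 8). Not NE.
(R1, CL): Player A can switch to R2 (8 → 9). Not NE.
(R1, CR): Player A can switch to R2 (1 → 4). Not NE.
(R1, R): Player A gets 7, best alternative 5; Player B gets 9, best alternative 7. No profitable deviation — NE.
(R2, L): Player A can switch to R1 (2 → 6). Not NE.
(R2, CL): Player B can switch to CR (4 → 6). Not NE.
(R2, CR): Player A can switch to R3 (4 → 8). Not NE.
(R2, R): Player A can switch to R1 (0 → 7). Not NE.
(R3, L): Player B can switch to CR (7 → 9). Not NE.
(R3, CL): Player A can switch to R1 (2 → 8). Not NE.
(R3, CR): Player A gets 8, best alternative 7; Player B gets 9, best alternative 7. No profitable deviation — NE.
(R3, R): Player A can switch to R1 (5 → 7). Not NE.
(The remaining 4 profiles each have a profitable deviation by the same check.)

(R1, R) and (R3, CR)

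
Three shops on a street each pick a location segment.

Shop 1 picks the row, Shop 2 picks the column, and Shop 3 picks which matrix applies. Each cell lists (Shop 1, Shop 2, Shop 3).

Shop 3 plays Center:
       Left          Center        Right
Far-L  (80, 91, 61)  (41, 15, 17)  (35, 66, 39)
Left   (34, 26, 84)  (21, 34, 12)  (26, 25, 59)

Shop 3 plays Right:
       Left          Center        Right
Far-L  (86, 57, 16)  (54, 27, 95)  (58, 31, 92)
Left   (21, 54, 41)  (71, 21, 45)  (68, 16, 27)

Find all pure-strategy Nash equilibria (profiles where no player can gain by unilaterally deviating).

For each player, find the best response to each opponent profile; mutual best responses are the pure NE.
Shop 1 against (Left, Center): payoffs 80, 34 → best response Far-L.
Shop 1 against (Left, Right): payoffs 86, 21 → best response Far-L.
Shop 1 against (Center, Center): payoffs 41, 21 → best response Far-L.
Shop 1 against (Center, Right): payoffs 54, 71 → best response Left.
Shop 1 against (Right, Center): payoffs 35, 26 → best response Far-L.
Shop 1 against (Right, Right): payoffs 58, 68 → best response Left.
Shop 2 against (Far-L, Center): payoffs 91, 15, 66 → best response Left.
Shop 2 against (Far-L, Right): payoffs 57, 27, 31 → best response Left.
Shop 2 against (Left, Center): payoffs 26, 34, 25 → best response Center.
Shop 2 against (Left, Right): payoffs 54, 21, 16 → best response Left.
Shop 3 against (Far-L, Left): payoffs 61, 16 → best response Center.
Shop 3 against (Far-L, Center): payoffs 17, 95 → best response Right.
Shop 3 against (Far-L, Right): payoffs 39, 92 → best response Right.
Shop 3 against (Left, Left): payoffs 84, 41 → best response Center.
Shop 3 against (Left, Center): payoffs 12, 45 → best response Right.
Shop 3 against (Left, Right): payoffs 59, 27 → best response Center.
Mutual best responses: (Far-L, Left, Center).

Pure NE: (Far-L, Left, Center)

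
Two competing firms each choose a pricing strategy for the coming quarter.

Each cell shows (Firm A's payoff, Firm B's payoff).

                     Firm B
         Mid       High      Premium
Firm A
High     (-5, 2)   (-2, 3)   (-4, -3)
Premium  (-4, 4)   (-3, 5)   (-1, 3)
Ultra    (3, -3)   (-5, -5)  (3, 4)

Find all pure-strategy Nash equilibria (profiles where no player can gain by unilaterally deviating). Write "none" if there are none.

(High, Mid): Firm A can switch to Premium (-5 → -4). Not NE.
(High, High): Firm A gets -2, best alternative -3; Firm B gets 3, best alternative 2. No profitable deviation — NE.
(High, Premium): Firm A can switch to Premium (-4 → -1). Not NE.
(Premium, Mid): Firm A can switch to Ultra (-4 → 3). Not NE.
(Premium, High): Firm A can switch to High (-3 → -2). Not NE.
(Premium, Premium): Firm A can switch to Ultra (-1 → 3). Not NE.
(Ultra, Mid): Firm B can switch to Premium (-3 → 4). Not NE.
(Ultra, High): Firm A can switch to High (-5 → -2). Not NE.
(Ultra, Premium): Firm A gets 3, best alternative -1; Firm B gets 4, best alternative -3. No profitable deviation — NE.

The pure Nash equilibria are (High, High) and (Ultra, Premium).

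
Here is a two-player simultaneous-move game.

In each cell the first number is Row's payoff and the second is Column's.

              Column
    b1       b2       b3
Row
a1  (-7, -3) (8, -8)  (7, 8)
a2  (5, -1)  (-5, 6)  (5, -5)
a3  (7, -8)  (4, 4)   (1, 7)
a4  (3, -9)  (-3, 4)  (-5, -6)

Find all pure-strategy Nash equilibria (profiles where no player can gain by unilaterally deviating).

(a1, b1): Row can switch to a2 (-7 → 5). Not NE.
(a1, b2): Column can switch to b1 (-8 → -3). Not NE.
(a1, b3): Row gets 7, best alternative 5; Column gets 8, best alternative -3. No profitable deviation — NE.
(a2, b1): Row can switch to a3 (5 → 7). Not NE.
(a2, b2): Row can switch to a1 (-5 → 8). Not NE.
(a2, b3): Row can switch to a1 (5 → 7). Not NE.
(a3, b1): Column can switch to b2 (-8 → 4). Not NE.
(a3, b2): Row can switch to a1 (4 → 8). Not NE.
(a3, b3): Row can switch to a1 (1 → 7). Not NE.
(a4, b1): Row can switch to a2 (3 → 5). Not NE.
(a4, b2): Row can switch to a1 (-3 → 8). Not NE.
(a4, b3): Row can switch to a1 (-5 → 7). Not NE.

Pure NE: (a1, b3)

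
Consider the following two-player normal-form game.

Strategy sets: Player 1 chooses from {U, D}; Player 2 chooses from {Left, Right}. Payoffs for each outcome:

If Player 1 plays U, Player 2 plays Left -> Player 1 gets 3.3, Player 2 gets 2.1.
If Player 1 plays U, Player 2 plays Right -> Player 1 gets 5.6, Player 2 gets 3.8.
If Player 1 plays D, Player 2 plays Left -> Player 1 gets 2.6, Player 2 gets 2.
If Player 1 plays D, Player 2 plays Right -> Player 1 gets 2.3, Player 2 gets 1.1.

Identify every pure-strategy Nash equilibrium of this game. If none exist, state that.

The unique pure-strategy Nash equilibrium is (U, Right).

Mark each player's best response to every combination of opponents' strategies; a profile where every player is best-responding is a pure Nash equilibrium.
Player 1 against Left: payoffs 3.3, 2.6 → best response U.
Player 1 against Right: payoffs 5.6, 2.3 → best response U.
Player 2 against U: payoffs 2.1, 3.8 → best response Right.
Player 2 against D: payoffs 2, 1.1 → best response Left.
Mutual best responses: (U, Right).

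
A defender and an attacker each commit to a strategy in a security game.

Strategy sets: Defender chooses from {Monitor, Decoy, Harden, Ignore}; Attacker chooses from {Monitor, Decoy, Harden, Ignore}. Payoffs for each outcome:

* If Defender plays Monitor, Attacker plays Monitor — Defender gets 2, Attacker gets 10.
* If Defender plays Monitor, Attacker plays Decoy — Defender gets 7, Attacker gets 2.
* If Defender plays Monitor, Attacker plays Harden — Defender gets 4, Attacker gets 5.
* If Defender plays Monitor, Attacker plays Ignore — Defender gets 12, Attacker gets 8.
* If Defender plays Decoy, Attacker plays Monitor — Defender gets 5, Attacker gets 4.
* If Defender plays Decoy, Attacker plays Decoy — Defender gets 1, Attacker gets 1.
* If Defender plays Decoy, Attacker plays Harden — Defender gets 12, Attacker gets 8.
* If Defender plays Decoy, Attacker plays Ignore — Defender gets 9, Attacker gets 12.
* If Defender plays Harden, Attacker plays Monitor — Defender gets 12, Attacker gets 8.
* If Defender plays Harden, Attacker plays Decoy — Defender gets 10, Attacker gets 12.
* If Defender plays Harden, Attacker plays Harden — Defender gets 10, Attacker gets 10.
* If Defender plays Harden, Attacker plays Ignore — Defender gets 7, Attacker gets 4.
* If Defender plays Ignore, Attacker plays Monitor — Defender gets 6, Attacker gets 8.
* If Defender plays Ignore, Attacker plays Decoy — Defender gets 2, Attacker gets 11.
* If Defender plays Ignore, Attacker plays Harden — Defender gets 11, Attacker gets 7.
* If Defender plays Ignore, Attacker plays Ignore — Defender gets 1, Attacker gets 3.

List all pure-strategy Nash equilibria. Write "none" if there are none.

(Monitor, Monitor): Defender can switch to Decoy (2 → 5). Not NE.
(Monitor, Decoy): Defender can switch to Harden (7 → 10). Not NE.
(Monitor, Harden): Defender can switch to Decoy (4 → 12). Not NE.
(Monitor, Ignore): Attacker can switch to Monitor (8 → 10). Not NE.
(Decoy, Monitor): Defender can switch to Harden (5 → 12). Not NE.
(Decoy, Decoy): Defender can switch to Monitor (1 → 7). Not NE.
(Decoy, Harden): Attacker can switch to Ignore (8 → 12). Not NE.
(Decoy, Ignore): Defender can switch to Monitor (9 → 12). Not NE.
(Harden, Decoy): Defender gets 10, best alternative 7; Attacker gets 12, best alternative 10. No profitable deviation — NE.
(The remaining 7 profiles each have a profitable deviation by the same check.)

Pure NE: (Harden, Decoy)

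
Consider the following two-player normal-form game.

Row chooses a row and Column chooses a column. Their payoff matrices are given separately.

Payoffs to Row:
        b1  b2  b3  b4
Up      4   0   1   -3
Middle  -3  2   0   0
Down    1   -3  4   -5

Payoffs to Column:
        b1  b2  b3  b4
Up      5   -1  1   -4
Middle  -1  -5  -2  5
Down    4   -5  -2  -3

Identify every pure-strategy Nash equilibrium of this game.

Pure-strategy Nash equilibria: (Up, b1); (Middle, b4)

Check each profile: it is a Nash equilibrium iff no player can strictly gain by switching unilaterally.
(Up, b1): Row gets 4, best alternative 1; Column gets 5, best alternative 1. No profitable deviation — NE.
(Up, b2): Row can switch to Middle (0 → 2). Not NE.
(Up, b3): Row can switch to Down (1 → 4). Not NE.
(Up, b4): Row can switch to Middle (-3 → 0). Not NE.
(Middle, b1): Row can switch to Up (-3 → 4). Not NE.
(Middle, b2): Column can switch to b1 (-5 → -1). Not NE.
(Middle, b3): Row can switch to Up (0 → 1). Not NE.
(Middle, b4): Row gets 0, best alternative -3; Column gets 5, best alternative -1. No profitable deviation — NE.
(Down, b1): Row can switch to Up (1 → 4). Not NE.
(Down, b2): Row can switch to Up (-3 → 0). Not NE.
(Down, b3): Column can switch to b1 (-2 → 4). Not NE.
(Down, b4): Row can switch to Up (-5 → -3). Not NE.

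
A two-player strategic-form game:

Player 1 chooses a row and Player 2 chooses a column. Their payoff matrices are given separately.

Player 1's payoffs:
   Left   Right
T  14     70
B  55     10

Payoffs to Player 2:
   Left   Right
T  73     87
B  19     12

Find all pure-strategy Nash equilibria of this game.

Pure-strategy Nash equilibria: (T, Right) and (B, Left)

Player 1 against Left: payoffs 14, 55 → best response B.
Player 1 against Right: payoffs 70, 10 → best response T.
Player 2 against T: payoffs 73, 87 → best response Right.
Player 2 against B: payoffs 19, 12 → best response Left.
Mutual best responses: (T, Right); (B, Left).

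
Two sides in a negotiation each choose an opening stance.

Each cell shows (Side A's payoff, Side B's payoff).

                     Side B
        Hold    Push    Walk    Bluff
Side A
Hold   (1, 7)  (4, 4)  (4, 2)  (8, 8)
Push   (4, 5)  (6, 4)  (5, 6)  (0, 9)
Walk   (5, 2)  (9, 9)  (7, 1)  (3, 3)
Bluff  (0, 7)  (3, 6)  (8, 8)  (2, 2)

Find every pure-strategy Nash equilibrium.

(Hold, Bluff), (Walk, Push), (Bluff, Walk)

Side A against Hold: payoffs 1, 4, 5, 0 → best response Walk.
Side A against Push: payoffs 4, 6, 9, 3 → best response Walk.
Side A against Walk: payoffs 4, 5, 7, 8 → best response Bluff.
Side A against Bluff: payoffs 8, 0, 3, 2 → best response Hold.
Side B against Hold: payoffs 7, 4, 2, 8 → best response Bluff.
Side B against Push: payoffs 5, 4, 6, 9 → best response Bluff.
Side B against Walk: payoffs 2, 9, 1, 3 → best response Push.
Side B against Bluff: payoffs 7, 6, 8, 2 → best response Walk.
Mutual best responses: (Hold, Bluff); (Walk, Push); (Bluff, Walk).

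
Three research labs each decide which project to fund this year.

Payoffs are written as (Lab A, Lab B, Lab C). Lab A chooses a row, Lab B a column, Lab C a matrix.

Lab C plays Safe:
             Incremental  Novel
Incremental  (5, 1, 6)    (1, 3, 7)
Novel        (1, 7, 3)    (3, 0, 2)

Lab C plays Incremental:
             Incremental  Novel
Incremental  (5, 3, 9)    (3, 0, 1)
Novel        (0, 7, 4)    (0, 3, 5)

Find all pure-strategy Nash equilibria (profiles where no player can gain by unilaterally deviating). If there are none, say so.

The unique pure-strategy Nash equilibrium is (Incremental, Incremental, Incremental).

Lab A against (Incremental, Safe): payoffs 5, 1 → best response Incremental.
Lab A against (Incremental, Incremental): payoffs 5, 0 → best response Incremental.
Lab A against (Novel, Safe): payoffs 1, 3 → best response Novel.
Lab A against (Novel, Incremental): payoffs 3, 0 → best response Incremental.
Lab B against (Incremental, Safe): payoffs 1, 3 → best response Novel.
Lab B against (Incremental, Incremental): payoffs 3, 0 → best response Incremental.
Lab B against (Novel, Safe): payoffs 7, 0 → best response Incremental.
Lab B against (Novel, Incremental): payoffs 7, 3 → best response Incremental.
Lab C against (Incremental, Incremental): payoffs 6, 9 → best response Incremental.
Lab C against (Incremental, Novel): payoffs 7, 1 → best response Safe.
Lab C against (Novel, Incremental): payoffs 3, 4 → best response Incremental.
Lab C against (Novel, Novel): payoffs 2, 5 → best response Incremental.
Mutual best responses: (Incremental, Incremental, Incremental).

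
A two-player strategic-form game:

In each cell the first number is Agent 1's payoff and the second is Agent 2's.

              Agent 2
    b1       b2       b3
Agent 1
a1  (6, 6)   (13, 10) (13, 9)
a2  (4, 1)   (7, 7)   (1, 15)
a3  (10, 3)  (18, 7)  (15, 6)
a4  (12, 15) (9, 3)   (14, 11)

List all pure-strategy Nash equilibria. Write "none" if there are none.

(a3, b2); (a4, b1)

Agent 1 against b1: payoffs 6, 4, 10, 12 → best response a4.
Agent 1 against b2: payoffs 13, 7, 18, 9 → best response a3.
Agent 1 against b3: payoffs 13, 1, 15, 14 → best response a3.
Agent 2 against a1: payoffs 6, 10, 9 → best response b2.
Agent 2 against a2: payoffs 1, 7, 15 → best response b3.
Agent 2 against a3: payoffs 3, 7, 6 → best response b2.
Agent 2 against a4: payoffs 15, 3, 11 → best response b1.
Mutual best responses: (a3, b2); (a4, b1).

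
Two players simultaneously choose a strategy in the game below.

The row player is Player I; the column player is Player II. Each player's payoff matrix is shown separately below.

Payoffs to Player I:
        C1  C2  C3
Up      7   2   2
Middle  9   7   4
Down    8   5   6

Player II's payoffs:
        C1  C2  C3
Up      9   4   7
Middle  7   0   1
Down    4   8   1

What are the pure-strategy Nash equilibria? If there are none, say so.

(Up, C1): Player I can switch to Middle (7 → 9). Not NE.
(Up, C2): Player I can switch to Middle (2 → 7). Not NE.
(Up, C3): Player I can switch to Middle (2 → 4). Not NE.
(Middle, C1): Player I gets 9, best alternative 8; Player II gets 7, best alternative 1. No profitable deviation — NE.
(Middle, C2): Player II can switch to C1 (0 → 7). Not NE.
(Middle, C3): Player I can switch to Down (4 → 6). Not NE.
(Down, C1): Player I can switch to Middle (8 → 9). Not NE.
(The remaining 2 profiles each have a profitable deviation by the same check.)

(Middle, C1)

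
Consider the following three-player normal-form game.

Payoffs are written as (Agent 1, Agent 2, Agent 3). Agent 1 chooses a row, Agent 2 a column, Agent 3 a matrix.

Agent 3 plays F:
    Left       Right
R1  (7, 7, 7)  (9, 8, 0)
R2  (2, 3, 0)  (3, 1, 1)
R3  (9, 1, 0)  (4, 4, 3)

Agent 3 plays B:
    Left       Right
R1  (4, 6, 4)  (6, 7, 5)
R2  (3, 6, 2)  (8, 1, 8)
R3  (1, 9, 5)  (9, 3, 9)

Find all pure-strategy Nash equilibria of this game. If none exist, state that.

Agent 1 against (Left, F): payoffs 7, 2, 9 → best response R3.
Agent 1 against (Left, B): payoffs 4, 3, 1 → best response R1.
Agent 1 against (Right, F): payoffs 9, 3, 4 → best response R1.
Agent 1 against (Right, B): payoffs 6, 8, 9 → best response R3.
Agent 2 against (R1, F): payoffs 7, 8 → best response Right.
Agent 2 against (R1, B): payoffs 6, 7 → best response Right.
Agent 2 against (R2, F): payoffs 3, 1 → best response Left.
Agent 2 against (R2, B): payoffs 6, 1 → best response Left.
Agent 2 against (R3, F): payoffs 1, 4 → best response Right.
Agent 2 against (R3, B): payoffs 9, 3 → best response Left.
Agent 3 against (R1, Left): payoffs 7, 4 → best response F.
Agent 3 against (R1, Right): payoffs 0, 5 → best response B.
Agent 3 against (R2, Left): payoffs 0, 2 → best response B.
Agent 3 against (R2, Right): payoffs 1, 8 → best response B.
Agent 3 against (R3, Left): payoffs 0, 5 → best response B.
Agent 3 against (R3, Right): payoffs 3, 9 → best response B.
No profile is a mutual best response for all players.

This game has no pure Nash equilibrium.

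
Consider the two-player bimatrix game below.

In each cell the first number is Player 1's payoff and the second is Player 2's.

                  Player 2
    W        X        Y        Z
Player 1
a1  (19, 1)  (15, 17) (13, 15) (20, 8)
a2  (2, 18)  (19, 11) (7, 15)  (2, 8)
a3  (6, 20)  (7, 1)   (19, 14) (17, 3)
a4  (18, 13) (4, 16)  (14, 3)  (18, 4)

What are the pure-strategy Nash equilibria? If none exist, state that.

Mark each player's best response to every combination of opponents' strategies; a profile where every player is best-responding is a pure Nash equilibrium.
Player 1 against W: payoffs 19, 2, 6, 18 → best response a1.
Player 1 against X: payoffs 15, 19, 7, 4 → best response a2.
Player 1 against Y: payoffs 13, 7, 19, 14 → best response a3.
Player 1 against Z: payoffs 20, 2, 17, 18 → best response a1.
Player 2 against a1: payoffs 1, 17, 15, 8 → best response X.
Player 2 against a2: payoffs 18, 11, 15, 8 → best response W.
Player 2 against a3: payoffs 20, 1, 14, 3 → best response W.
Player 2 against a4: payoffs 13, 16, 3, 4 → best response X.
No profile is a mutual best response for all players.

none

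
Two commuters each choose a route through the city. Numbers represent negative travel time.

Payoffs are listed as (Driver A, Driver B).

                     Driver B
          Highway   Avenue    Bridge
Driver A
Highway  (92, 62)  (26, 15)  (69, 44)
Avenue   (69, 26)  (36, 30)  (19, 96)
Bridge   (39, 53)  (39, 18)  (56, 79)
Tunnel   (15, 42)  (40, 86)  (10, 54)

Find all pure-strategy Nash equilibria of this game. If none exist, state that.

The pure Nash equilibria are (Highway, Highway); (Tunnel, Avenue).

(Highway, Highway): Driver A gets 92, best alternative 69; Driver B gets 62, best alternative 44. No profitable deviation — NE.
(Highway, Avenue): Driver A can switch to Avenue (26 → 36). Not NE.
(Highway, Bridge): Driver B can switch to Highway (44 → 62). Not NE.
(Avenue, Highway): Driver A can switch to Highway (69 → 92). Not NE.
(Avenue, Avenue): Driver A can switch to Bridge (36 → 39). Not NE.
(Avenue, Bridge): Driver A can switch to Highway (19 → 69). Not NE.
(Bridge, Highway): Driver A can switch to Highway (39 → 92). Not NE.
(Bridge, Avenue): Driver A can switch to Tunnel (39 → 40). Not NE.
(Bridge, Bridge): Driver A can switch to Highway (56 → 69). Not NE.
(Tunnel, Highway): Driver A can switch to Highway (15 → 92). Not NE.
(Tunnel, Avenue): Driver A gets 40, best alternative 39; Driver B gets 86, best alternative 54. No profitable deviation — NE.
(Tunnel, Bridge): Driver A can switch to Highway (10 → 69). Not NE.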